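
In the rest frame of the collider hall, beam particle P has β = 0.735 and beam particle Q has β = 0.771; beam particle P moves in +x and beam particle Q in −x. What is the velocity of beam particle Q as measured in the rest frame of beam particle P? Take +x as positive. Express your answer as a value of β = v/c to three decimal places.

β_A = 0.735, β_B = -0.771.
Transform to A's frame with the inverse velocity-addition law: u' = (u − v)/(1 − uv/c²), taking u = β_B and v = β_A.
u' = (-0.771 − 0.735) / (1 − (0.735)(-0.771)) = -1.5060/1.5667 = -0.9613.

β = -0.961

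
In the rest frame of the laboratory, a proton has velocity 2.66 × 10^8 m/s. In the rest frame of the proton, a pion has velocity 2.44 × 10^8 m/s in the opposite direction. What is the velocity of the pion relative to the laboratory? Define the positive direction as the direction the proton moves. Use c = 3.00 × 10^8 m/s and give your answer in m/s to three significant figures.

In units of c (dividing by 3.00 × 10^8 m/s): v = 0.887, u' = -0.813.
u = (u' + v)/(1 + u'v/c²):
u = (-0.813 + 0.887) / (1 + (-0.813)·0.887) = 0.0733/0.2788 = 0.2630
(Galilean addition would give +0.073c.)
Converting back: u = 0.2630 × 3.00 × 10^8 m/s.

+7.89 × 10^7 m/s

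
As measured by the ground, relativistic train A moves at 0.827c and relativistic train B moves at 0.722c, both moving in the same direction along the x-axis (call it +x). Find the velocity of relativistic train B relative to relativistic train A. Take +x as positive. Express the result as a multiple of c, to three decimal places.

β_A = 0.827, β_B = 0.722.
Transform to A's frame with the inverse velocity-addition law: u' = (u − v)/(1 − uv/c²), taking u = β_B and v = β_A.
u' = (0.722 − 0.827) / (1 − (0.827)(0.722)) = -0.1050/0.4029 = -0.2606.

-0.261c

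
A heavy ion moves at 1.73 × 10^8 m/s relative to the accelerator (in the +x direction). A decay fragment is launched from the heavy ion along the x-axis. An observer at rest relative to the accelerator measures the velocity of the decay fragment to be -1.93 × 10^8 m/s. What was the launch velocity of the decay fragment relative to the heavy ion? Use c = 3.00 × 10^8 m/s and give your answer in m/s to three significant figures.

-2.67 × 10^8 m/s

v = 0.577c, u = -0.643c.
Invert the composition law: u' = (u − v)/(1 − uv/c²).
u' = (-0.643 − 0.577) / (1 − (-0.643)(0.577)) = -1.2200/1.3710 = -0.8899.
u' = -0.8899 × 3.00 × 10^8 m/s.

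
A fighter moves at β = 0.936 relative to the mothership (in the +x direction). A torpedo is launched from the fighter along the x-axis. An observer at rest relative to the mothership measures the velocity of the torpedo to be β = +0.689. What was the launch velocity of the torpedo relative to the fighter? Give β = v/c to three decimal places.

β = -0.696

Invert the composition law: u' = (u − v)/(1 − uv/c²).
u' = (0.689 − 0.936) / (1 − (0.689)(0.936)) = -0.2470/0.3551 = -0.6956.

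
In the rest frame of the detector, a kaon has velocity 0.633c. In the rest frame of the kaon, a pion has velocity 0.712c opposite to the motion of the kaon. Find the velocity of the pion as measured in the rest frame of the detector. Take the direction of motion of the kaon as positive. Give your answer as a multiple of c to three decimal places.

-0.144c

With v = 0.633 and u' = -0.712 (in units of c),
u = (u' + v)/(1 + u'v/c²):
u = (-0.712 + 0.633) / (1 + (-0.712)·0.633) = -0.0790/0.5493 = -0.1438
(Galilean addition would give -0.079c.)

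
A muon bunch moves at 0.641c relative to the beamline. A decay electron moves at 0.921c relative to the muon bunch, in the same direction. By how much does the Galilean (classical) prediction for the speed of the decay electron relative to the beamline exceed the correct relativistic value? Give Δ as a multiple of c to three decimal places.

Galilean: u_cl = 0.921 + 0.641 = 1.5620.
Relativistic: u_rel = (0.921 + 0.641) / (1 + 0.921·0.641) = 1.5620/1.5904 = 0.9822.
Δ = 1.5620 − 0.9822 = 0.5798.
(The classical prediction exceeds c; the relativistic result does not.)

Δ = 0.580c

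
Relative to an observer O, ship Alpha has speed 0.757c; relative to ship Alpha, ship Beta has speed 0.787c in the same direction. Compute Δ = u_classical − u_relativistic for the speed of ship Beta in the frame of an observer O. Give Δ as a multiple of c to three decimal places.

Δ = 0.576c

Galilean: u_cl = 0.787 + 0.757 = 1.5440.
Relativistic: u_rel = (0.787 + 0.757) / (1 + 0.787·0.757) = 1.5440/1.5958 = 0.9676.
Δ = 1.5440 − 0.9676 = 0.5764.
(The classical prediction exceeds c; the relativistic result does not.)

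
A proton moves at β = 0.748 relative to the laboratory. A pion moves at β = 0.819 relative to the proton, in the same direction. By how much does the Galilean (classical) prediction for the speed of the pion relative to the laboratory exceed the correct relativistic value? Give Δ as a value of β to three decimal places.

Galilean: u_cl = 0.819 + 0.748 = 1.5670.
Relativistic: u_rel = (0.819 + 0.748) / (1 + 0.819·0.748) = 1.5670/1.6126 = 0.9717.
Δ = 1.5670 − 0.9717 = 0.5953.
(The classical prediction exceeds c; the relativistic result does not.)

Δ = 0.595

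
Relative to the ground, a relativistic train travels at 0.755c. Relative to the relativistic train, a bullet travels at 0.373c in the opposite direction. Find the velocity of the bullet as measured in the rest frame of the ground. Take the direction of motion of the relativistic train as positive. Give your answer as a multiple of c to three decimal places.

With v = 0.755 and u' = -0.373 (in units of c),
u = (u' + v)/(1 + u'v/c²):
u = (-0.373 + 0.755) / (1 + (-0.373)·0.755) = 0.3820/0.7184 = 0.5317

+0.532c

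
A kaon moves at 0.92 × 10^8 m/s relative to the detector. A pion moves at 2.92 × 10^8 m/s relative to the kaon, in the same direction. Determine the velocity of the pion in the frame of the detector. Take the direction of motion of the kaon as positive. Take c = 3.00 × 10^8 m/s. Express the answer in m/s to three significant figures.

In units of c (dividing by 3.00 × 10^8 m/s): v = 0.307, u' = 0.973.
u = (u' + v)/(1 + u'v/c²):
u = (0.973 + 0.307) / (1 + 0.973·0.307) = 1.2800/1.2985 = 0.9858
(Galilean addition would give +1.280c, exceeding c.)
Converting back: u = 0.9858 × 3.00 × 10^8 m/s.

2.96 × 10^8 m/s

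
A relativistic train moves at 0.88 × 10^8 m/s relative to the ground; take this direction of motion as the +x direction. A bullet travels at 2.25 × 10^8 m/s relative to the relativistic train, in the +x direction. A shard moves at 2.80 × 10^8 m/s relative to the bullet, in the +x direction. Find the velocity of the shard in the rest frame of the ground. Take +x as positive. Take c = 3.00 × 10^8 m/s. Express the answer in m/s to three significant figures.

Apply u = (u' + v)/(1 + u'v/c²) successively, working outward toward the ground.
(Dividing each given speed by c = 3.00 × 10^8 m/s to work in units of c.)
Start: velocity of the relativistic train relative to the ground = 0.2933c.
Compose with the bullet (u' = 0.750 in the relativistic train frame): u_1 = (0.750 + 0.293) / (1 + 0.750·0.293) = 1.0433/1.2200 = 0.8552.
Compose with the shard (u' = 0.933 in the bullet frame): u_2 = (0.933 + 0.855) / (1 + 0.933·0.855) = 1.7885/1.7982 = 0.9946.
So u = 0.9946 × 3.00 × 10^8 m/s.

2.98 × 10^8 m/s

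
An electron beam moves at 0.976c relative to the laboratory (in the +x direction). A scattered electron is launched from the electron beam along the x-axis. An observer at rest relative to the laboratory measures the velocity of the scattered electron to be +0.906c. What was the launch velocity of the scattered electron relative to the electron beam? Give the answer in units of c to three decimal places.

Invert the composition law: u' = (u − v)/(1 − uv/c²).
u' = (0.906 − 0.976) / (1 − (0.906)(0.976)) = -0.0700/0.1157 = -0.6048.

-0.605c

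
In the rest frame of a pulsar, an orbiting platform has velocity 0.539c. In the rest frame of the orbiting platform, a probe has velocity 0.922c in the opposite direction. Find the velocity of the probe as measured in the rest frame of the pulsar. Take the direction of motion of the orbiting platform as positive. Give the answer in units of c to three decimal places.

With v = 0.539 and u' = -0.922 (in units of c),
u = (u' + v)/(1 + u'v/c²):
u = (-0.922 + 0.539) / (1 + (-0.922)·0.539) = -0.3830/0.5030 = -0.7614
(Galilean addition would give -0.383c.)

-0.761c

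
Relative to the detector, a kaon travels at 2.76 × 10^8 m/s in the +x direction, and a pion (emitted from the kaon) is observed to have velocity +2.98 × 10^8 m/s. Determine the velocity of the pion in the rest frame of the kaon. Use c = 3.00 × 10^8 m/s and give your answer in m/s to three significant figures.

v = 0.920c, u = 0.993c.
Invert the composition law: u' = (u − v)/(1 − uv/c²).
u' = (0.993 − 0.920) / (1 − (0.993)(0.920)) = 0.0733/0.0861 = 0.8514.
u' = 0.8514 × 3.00 × 10^8 m/s.

+2.55 × 10^8 m/s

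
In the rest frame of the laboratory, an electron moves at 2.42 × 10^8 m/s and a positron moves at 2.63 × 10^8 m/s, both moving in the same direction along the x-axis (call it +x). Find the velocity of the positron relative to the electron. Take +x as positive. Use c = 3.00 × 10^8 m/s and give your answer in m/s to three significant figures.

β_A = 0.807, β_B = 0.877 (dividing each by c = 3.00 × 10^8 m/s).
Transform to A's frame with the inverse velocity-addition law: u' = (u − v)/(1 − uv/c²), taking u = β_B and v = β_A.
u' = (0.877 − 0.807) / (1 − (0.807)(0.877)) = 0.0700/0.2928 = 0.2391.
u' = 0.2391 × 3.00 × 10^8 m/s.

+7.17 × 10^7 m/s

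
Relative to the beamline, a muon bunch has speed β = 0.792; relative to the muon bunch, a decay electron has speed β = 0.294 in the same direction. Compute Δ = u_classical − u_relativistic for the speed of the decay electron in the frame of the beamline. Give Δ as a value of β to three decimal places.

Galilean: u_cl = 0.294 + 0.792 = 1.0860.
Relativistic: u_rel = (0.294 + 0.792) / (1 + 0.294·0.792) = 1.0860/1.2328 = 0.8809.
Δ = 1.0860 − 0.8809 = 0.2051.
(The classical prediction exceeds c; the relativistic result does not.)

Δ = 0.205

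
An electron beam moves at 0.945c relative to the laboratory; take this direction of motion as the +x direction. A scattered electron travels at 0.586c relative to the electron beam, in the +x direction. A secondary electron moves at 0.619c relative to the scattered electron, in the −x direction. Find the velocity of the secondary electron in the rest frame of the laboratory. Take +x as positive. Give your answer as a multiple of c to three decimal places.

Apply u = (u' + v)/(1 + u'v/c²) successively, working outward toward the laboratory.
Start: velocity of the electron beam relative to the laboratory = 0.9450c.
Compose with the scattered electron (u' = 0.586 in the electron beam frame): u_1 = (0.586 + 0.945) / (1 + 0.586·0.945) = 1.5310/1.5538 = 0.9853.
Compose with the secondary electron (u' = -0.619 in the scattered electron frame): u_2 = (-0.619 + 0.985) / (1 + (-0.619)·0.985) = 0.3663/0.3901 = 0.9392.

+0.939c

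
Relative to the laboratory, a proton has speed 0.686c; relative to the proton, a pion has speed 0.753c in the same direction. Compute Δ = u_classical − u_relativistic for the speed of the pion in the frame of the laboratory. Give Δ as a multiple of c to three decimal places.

Δ = 0.490c

Galilean: u_cl = 0.753 + 0.686 = 1.4390.
Relativistic: u_rel = (0.753 + 0.686) / (1 + 0.753·0.686) = 1.4390/1.5166 = 0.9489.
Δ = 1.4390 − 0.9489 = 0.4901.
(The classical prediction exceeds c; the relativistic result does not.)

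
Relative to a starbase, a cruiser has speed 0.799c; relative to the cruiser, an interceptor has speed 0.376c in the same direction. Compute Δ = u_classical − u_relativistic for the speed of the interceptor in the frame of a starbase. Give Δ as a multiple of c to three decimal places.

Δ = 0.271c

Galilean: u_cl = 0.376 + 0.799 = 1.1750.
Relativistic: u_rel = (0.376 + 0.799) / (1 + 0.376·0.799) = 1.1750/1.3004 = 0.9036.
Δ = 1.1750 − 0.9036 = 0.2714.
(The classical prediction exceeds c; the relativistic result does not.)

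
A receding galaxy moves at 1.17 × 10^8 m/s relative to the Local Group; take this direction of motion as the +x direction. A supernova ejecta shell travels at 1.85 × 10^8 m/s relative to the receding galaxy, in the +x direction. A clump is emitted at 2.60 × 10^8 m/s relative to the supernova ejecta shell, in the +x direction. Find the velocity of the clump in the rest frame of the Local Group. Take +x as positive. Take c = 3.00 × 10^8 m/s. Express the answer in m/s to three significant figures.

Apply u = (u' + v)/(1 + u'v/c²) successively, working outward toward the Local Group.
(Dividing each given speed by c = 3.00 × 10^8 m/s to work in units of c.)
Start: velocity of the receding galaxy relative to the Local Group = 0.3900c.
Compose with the supernova ejecta shell (u' = 0.617 in the receding galaxy frame): u_1 = (0.617 + 0.390) / (1 + 0.617·0.390) = 1.0067/1.2405 = 0.8115.
Compose with the clump (u' = 0.867 in the supernova ejecta shell frame): u_2 = (0.867 + 0.812) / (1 + 0.867·0.812) = 1.6782/1.7033 = 0.9852.
So u = 0.9852 × 3.00 × 10^8 m/s.

2.96 × 10^8 m/s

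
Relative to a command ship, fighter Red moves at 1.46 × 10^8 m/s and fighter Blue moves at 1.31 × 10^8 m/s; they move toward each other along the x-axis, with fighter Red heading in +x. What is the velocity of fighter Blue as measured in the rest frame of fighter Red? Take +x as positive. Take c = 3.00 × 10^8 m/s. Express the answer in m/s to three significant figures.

β_A = 0.487, β_B = -0.437 (dividing each by c = 3.00 × 10^8 m/s).
Transform to A's frame with the inverse velocity-addition law: u' = (u − v)/(1 − uv/c²), taking u = β_B and v = β_A.
u' = (-0.437 − 0.487) / (1 − (0.487)(-0.437)) = -0.9233/1.2125 = -0.7615.
u' = -0.7615 × 3.00 × 10^8 m/s.

-2.28 × 10^8 m/s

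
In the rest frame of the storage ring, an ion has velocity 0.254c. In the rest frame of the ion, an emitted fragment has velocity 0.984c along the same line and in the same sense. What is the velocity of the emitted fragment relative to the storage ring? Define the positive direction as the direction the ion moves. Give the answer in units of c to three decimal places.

With v = 0.254 and u' = 0.984 (in units of c),
u = (u' + v)/(1 + u'v/c²):
u = (0.984 + 0.254) / (1 + 0.984·0.254) = 1.2380/1.2499 = 0.9905
(Galilean addition would give +1.238c, exceeding c.)

0.990c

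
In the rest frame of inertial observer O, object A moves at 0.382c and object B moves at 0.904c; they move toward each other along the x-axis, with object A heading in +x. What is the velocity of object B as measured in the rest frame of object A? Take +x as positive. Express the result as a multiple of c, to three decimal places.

-0.956c

β_A = 0.382, β_B = -0.904.
Transform to A's frame with the inverse velocity-addition law: u' = (u − v)/(1 − uv/c²), taking u = β_B and v = β_A.
u' = (-0.904 − 0.382) / (1 − (0.382)(-0.904)) = -1.2860/1.3453 = -0.9559.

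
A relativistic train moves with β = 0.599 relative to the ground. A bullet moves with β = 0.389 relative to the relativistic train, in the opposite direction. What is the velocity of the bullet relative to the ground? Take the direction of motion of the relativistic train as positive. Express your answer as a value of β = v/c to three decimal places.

With v = 0.599 and u' = -0.389 (in units of c),
u = (u' + v)/(1 + u'v/c²):
u = (-0.389 + 0.599) / (1 + (-0.389)·0.599) = 0.2100/0.7670 = 0.2738

β = +0.274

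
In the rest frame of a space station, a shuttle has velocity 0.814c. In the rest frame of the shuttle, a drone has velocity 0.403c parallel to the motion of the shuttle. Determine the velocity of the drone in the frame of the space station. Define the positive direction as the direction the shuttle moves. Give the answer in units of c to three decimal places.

With v = 0.814 and u' = 0.403 (in units of c),
u = (u' + v)/(1 + u'v/c²):
u = (0.403 + 0.814) / (1 + 0.403·0.814) = 1.2170/1.3280 = 0.9164

0.916c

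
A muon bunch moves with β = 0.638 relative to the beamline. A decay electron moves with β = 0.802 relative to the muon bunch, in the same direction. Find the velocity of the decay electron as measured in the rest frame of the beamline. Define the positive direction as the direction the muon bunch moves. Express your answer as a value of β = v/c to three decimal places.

β = 0.953

With v = 0.638 and u' = 0.802 (in units of c),
u = (u' + v)/(1 + u'v/c²):
u = (0.802 + 0.638) / (1 + 0.802·0.638) = 1.4400/1.5117 = 0.9526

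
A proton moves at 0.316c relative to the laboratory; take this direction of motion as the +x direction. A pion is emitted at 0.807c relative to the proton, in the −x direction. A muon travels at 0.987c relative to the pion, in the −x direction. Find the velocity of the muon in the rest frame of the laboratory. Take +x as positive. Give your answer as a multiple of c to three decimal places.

-0.997c

Apply u = (u' + v)/(1 + u'v/c²) successively, working outward toward the laboratory.
Start: velocity of the proton relative to the laboratory = 0.3160c.
Compose with the pion (u' = -0.807 in the proton frame): u_1 = (-0.807 + 0.316) / (1 + (-0.807)·0.316) = -0.4910/0.7450 = -0.6591.
Compose with the muon (u' = -0.987 in the pion frame): u_2 = (-0.987 + (-0.659)) / (1 + (-0.987)·(-0.659)) = -1.6461/1.6505 = -0.9973.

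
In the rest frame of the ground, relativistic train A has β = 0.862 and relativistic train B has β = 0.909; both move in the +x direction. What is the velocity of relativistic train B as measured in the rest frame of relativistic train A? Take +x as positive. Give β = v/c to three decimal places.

β = +0.217

β_A = 0.862, β_B = 0.909.
Transform to A's frame with the inverse velocity-addition law: u' = (u − v)/(1 − uv/c²), taking u = β_B and v = β_A.
u' = (0.909 − 0.862) / (1 − (0.862)(0.909)) = 0.0470/0.2164 = 0.2171.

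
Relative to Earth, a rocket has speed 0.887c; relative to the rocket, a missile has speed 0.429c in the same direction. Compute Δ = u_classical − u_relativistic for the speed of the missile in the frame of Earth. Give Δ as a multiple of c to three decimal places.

Galilean: u_cl = 0.429 + 0.887 = 1.3160.
Relativistic: u_rel = (0.429 + 0.887) / (1 + 0.429·0.887) = 1.3160/1.3805 = 0.9533.
Δ = 1.3160 − 0.9533 = 0.3627.
(The classical prediction exceeds c; the relativistic result does not.)

Δ = 0.363c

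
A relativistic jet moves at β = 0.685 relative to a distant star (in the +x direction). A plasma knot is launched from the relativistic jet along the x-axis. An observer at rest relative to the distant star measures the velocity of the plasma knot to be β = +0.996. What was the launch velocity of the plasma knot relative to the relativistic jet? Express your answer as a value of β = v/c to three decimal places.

Invert the composition law: u' = (u − v)/(1 − uv/c²).
u' = (0.996 − 0.685) / (1 − (0.996)(0.685)) = 0.3110/0.3177 = 0.9788.

β = +0.979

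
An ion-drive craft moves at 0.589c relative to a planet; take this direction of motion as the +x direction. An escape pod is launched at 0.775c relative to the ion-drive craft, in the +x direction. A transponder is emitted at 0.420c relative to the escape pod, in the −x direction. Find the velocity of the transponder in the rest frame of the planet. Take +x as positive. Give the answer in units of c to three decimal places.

Apply u = (u' + v)/(1 + u'v/c²) successively, working outward toward the planet.
Start: velocity of the ion-drive craft relative to the planet = 0.5890c.
Compose with the escape pod (u' = 0.775 in the ion-drive craft frame): u_1 = (0.775 + 0.589) / (1 + 0.775·0.589) = 1.3640/1.4565 = 0.9365.
Compose with the transponder (u' = -0.420 in the escape pod frame): u_2 = (-0.420 + 0.937) / (1 + (-0.420)·0.937) = 0.5165/0.6067 = 0.8514.

+0.851c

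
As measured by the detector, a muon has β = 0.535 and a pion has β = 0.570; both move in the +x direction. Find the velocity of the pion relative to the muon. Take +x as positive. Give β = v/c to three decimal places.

β = +0.050

β_A = 0.535, β_B = 0.570.
Transform to A's frame with the inverse velocity-addition law: u' = (u − v)/(1 − uv/c²), taking u = β_B and v = β_A.
u' = (0.570 − 0.535) / (1 − (0.535)(0.570)) = 0.0350/0.6950 = 0.0504.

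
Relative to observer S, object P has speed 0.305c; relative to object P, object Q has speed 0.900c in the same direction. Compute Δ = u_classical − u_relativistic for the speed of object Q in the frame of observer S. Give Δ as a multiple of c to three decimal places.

Δ = 0.260c

Galilean: u_cl = 0.900 + 0.305 = 1.2050.
Relativistic: u_rel = (0.900 + 0.305) / (1 + 0.900·0.305) = 1.2050/1.2745 = 0.9455.
Δ = 1.2050 − 0.9455 = 0.2595.
(The classical prediction exceeds c; the relativistic result does not.)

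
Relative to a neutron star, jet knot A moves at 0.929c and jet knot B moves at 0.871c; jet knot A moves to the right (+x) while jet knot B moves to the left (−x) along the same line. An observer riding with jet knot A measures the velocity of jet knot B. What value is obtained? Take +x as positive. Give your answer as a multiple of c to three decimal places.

-0.995c

β_A = 0.929, β_B = -0.871.
Transform to A's frame with the inverse velocity-addition law: u' = (u − v)/(1 − uv/c²), taking u = β_B and v = β_A.
u' = (-0.871 − 0.929) / (1 − (0.929)(-0.871)) = -1.8000/1.8092 = -0.9949.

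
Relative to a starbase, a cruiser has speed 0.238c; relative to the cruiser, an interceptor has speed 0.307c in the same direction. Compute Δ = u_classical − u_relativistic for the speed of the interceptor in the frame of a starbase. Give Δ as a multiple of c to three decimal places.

Δ = 0.037c

Galilean: u_cl = 0.307 + 0.238 = 0.5450.
Relativistic: u_rel = (0.307 + 0.238) / (1 + 0.307·0.238) = 0.5450/1.0731 = 0.5079.
Δ = 0.5450 − 0.5079 = 0.0371.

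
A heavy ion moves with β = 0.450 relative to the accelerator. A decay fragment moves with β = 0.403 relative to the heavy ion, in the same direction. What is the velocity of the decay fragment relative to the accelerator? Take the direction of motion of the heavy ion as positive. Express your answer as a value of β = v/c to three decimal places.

With v = 0.450 and u' = 0.403 (in units of c),
u = (u' + v)/(1 + u'v/c²):
u = (0.403 + 0.450) / (1 + 0.403·0.450) = 0.8530/1.1813 = 0.7221

β = 0.722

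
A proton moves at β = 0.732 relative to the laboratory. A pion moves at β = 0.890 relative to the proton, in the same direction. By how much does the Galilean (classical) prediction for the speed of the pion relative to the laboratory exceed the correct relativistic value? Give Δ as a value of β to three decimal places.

Δ = 0.640

Galilean: u_cl = 0.890 + 0.732 = 1.6220.
Relativistic: u_rel = (0.890 + 0.732) / (1 + 0.890·0.732) = 1.6220/1.6515 = 0.9821.
Δ = 1.6220 − 0.9821 = 0.6399.
(The classical prediction exceeds c; the relativistic result does not.)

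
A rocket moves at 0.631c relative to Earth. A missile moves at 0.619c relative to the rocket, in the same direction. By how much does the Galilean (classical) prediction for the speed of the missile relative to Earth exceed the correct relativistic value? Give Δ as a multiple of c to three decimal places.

Δ = 0.351c

Galilean: u_cl = 0.619 + 0.631 = 1.2500.
Relativistic: u_rel = (0.619 + 0.631) / (1 + 0.619·0.631) = 1.2500/1.3906 = 0.8989.
Δ = 1.2500 − 0.8989 = 0.3511.
(The classical prediction exceeds c; the relativistic result does not.)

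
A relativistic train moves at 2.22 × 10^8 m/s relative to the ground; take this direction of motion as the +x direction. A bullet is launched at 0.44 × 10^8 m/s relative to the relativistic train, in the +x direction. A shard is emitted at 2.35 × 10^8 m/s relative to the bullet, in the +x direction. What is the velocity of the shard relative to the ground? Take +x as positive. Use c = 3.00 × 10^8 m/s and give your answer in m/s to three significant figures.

Apply u = (u' + v)/(1 + u'v/c²) successively, working outward toward the ground.
(Dividing each given speed by c = 3.00 × 10^8 m/s to work in units of c.)
Start: velocity of the relativistic train relative to the ground = 0.7400c.
Compose with the bullet (u' = 0.147 in the relativistic train frame): u_1 = (0.147 + 0.740) / (1 + 0.147·0.740) = 0.8867/1.1085 = 0.7999.
Compose with the shard (u' = 0.783 in the bullet frame): u_2 = (0.783 + 0.800) / (1 + 0.783·0.800) = 1.5832/1.6266 = 0.9733.
So u = 0.9733 × 3.00 × 10^8 m/s.

2.92 × 10^8 m/s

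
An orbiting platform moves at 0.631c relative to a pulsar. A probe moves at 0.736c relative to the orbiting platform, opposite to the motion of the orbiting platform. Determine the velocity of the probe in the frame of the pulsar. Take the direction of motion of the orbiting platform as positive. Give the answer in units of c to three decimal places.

-0.196c

With v = 0.631 and u' = -0.736 (in units of c),
u = (u' + v)/(1 + u'v/c²):
u = (-0.736 + 0.631) / (1 + (-0.736)·0.631) = -0.1050/0.5356 = -0.1960
(Galilean addition would give -0.105c.)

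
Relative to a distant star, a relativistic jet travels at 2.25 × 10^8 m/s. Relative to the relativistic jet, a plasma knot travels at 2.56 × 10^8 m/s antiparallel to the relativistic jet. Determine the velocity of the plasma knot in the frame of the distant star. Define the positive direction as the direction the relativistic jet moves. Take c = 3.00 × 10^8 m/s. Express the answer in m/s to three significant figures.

In units of c (dividing by 3.00 × 10^8 m/s): v = 0.750, u' = -0.853.
u = (u' + v)/(1 + u'v/c²):
u = (-0.853 + 0.750) / (1 + (-0.853)·0.750) = -0.1033/0.3600 = -0.2870
Converting back: u = -0.2870 × 3.00 × 10^8 m/s.

-8.61 × 10^7 m/s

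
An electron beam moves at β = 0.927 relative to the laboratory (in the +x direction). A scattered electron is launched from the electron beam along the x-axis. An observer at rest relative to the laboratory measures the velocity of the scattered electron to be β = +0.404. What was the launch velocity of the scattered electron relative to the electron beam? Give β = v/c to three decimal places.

Invert the composition law: u' = (u − v)/(1 − uv/c²).
u' = (0.404 − 0.927) / (1 − (0.404)(0.927)) = -0.5230/0.6255 = -0.8361.

β = -0.836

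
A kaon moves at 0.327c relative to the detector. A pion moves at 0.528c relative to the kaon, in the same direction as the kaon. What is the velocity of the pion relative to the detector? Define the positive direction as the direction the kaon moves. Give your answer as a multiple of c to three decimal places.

With v = 0.327 and u' = 0.528 (in units of c),
u = (u' + v)/(1 + u'v/c²):
u = (0.528 + 0.327) / (1 + 0.528·0.327) = 0.8550/1.1727 = 0.7291
(Galilean addition would give +0.855c.)

0.729c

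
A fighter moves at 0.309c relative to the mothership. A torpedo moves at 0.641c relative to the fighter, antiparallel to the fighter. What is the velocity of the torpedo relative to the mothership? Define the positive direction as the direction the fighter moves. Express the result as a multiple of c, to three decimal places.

With v = 0.309 and u' = -0.641 (in units of c),
u = (u' + v)/(1 + u'v/c²):
u = (-0.641 + 0.309) / (1 + (-0.641)·0.309) = -0.3320/0.8019 = -0.4140
(Galilean addition would give -0.332c.)

-0.414c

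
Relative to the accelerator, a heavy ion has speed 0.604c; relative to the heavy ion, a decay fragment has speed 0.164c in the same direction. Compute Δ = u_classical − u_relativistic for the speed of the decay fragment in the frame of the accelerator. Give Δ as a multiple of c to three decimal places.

Galilean: u_cl = 0.164 + 0.604 = 0.7680.
Relativistic: u_rel = (0.164 + 0.604) / (1 + 0.164·0.604) = 0.7680/1.0991 = 0.6988.
Δ = 0.7680 − 0.6988 = 0.0692.

Δ = 0.069c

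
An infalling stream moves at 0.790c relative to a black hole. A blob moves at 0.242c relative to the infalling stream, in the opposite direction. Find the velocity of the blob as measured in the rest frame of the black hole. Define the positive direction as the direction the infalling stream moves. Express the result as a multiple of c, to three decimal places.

With v = 0.790 and u' = -0.242 (in units of c),
u = (u' + v)/(1 + u'v/c²):
u = (-0.242 + 0.790) / (1 + (-0.242)·0.790) = 0.5480/0.8088 = 0.6775

+0.678c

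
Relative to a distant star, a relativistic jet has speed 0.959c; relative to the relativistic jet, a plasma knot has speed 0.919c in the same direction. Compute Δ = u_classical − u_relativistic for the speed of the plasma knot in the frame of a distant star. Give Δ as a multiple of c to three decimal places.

Galilean: u_cl = 0.919 + 0.959 = 1.8780.
Relativistic: u_rel = (0.919 + 0.959) / (1 + 0.919·0.959) = 1.8780/1.8813 = 0.9982.
Δ = 1.8780 − 0.9982 = 0.8798.
(The classical prediction exceeds c; the relativistic result does not.)

Δ = 0.880c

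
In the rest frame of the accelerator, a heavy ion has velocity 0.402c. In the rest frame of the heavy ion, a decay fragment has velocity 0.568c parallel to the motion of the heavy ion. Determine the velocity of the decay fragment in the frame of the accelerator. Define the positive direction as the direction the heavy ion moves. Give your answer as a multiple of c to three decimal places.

0.790c

With v = 0.402 and u' = 0.568 (in units of c),
u = (u' + v)/(1 + u'v/c²):
u = (0.568 + 0.402) / (1 + 0.568·0.402) = 0.9700/1.2283 = 0.7897
(Galilean addition would give +0.970c.)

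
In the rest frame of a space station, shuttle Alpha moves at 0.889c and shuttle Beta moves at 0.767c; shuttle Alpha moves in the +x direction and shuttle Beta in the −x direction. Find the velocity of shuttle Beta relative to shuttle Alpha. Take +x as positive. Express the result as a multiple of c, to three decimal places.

-0.985c

β_A = 0.889, β_B = -0.767.
Transform to A's frame with the inverse velocity-addition law: u' = (u − v)/(1 − uv/c²), taking u = β_B and v = β_A.
u' = (-0.767 − 0.889) / (1 − (0.889)(-0.767)) = -1.6560/1.6819 = -0.9846.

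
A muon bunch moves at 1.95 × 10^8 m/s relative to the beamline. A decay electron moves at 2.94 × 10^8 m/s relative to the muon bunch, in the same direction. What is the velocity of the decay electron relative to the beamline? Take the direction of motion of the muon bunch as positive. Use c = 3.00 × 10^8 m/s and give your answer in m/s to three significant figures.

2.99 × 10^8 m/s

In units of c (dividing by 3.00 × 10^8 m/s): v = 0.650, u' = 0.980.
u = (u' + v)/(1 + u'v/c²):
u = (0.980 + 0.650) / (1 + 0.980·0.650) = 1.6300/1.6370 = 0.9957
Converting back: u = 0.9957 × 3.00 × 10^8 m/s.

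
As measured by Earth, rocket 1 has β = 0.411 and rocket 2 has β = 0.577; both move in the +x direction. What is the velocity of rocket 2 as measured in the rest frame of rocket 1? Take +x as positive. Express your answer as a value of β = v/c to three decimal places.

β_A = 0.411, β_B = 0.577.
Transform to A's frame with the inverse velocity-addition law: u' = (u − v)/(1 − uv/c²), taking u = β_B and v = β_A.
u' = (0.577 − 0.411) / (1 − (0.411)(0.577)) = 0.1660/0.7629 = 0.2176.

β = +0.218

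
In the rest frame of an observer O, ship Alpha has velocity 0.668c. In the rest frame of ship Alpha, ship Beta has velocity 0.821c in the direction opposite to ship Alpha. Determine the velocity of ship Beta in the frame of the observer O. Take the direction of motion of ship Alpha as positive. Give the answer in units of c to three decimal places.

-0.339c

With v = 0.668 and u' = -0.821 (in units of c),
u = (u' + v)/(1 + u'v/c²):
u = (-0.821 + 0.668) / (1 + (-0.821)·0.668) = -0.1530/0.4516 = -0.3388
(Galilean addition would give -0.153c.)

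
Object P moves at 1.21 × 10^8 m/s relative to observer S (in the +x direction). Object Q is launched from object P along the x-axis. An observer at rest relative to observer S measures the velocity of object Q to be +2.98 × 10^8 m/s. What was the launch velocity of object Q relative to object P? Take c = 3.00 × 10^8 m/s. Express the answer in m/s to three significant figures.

v = 0.403c, u = 0.993c.
Invert the composition law: u' = (u − v)/(1 − uv/c²).
u' = (0.993 − 0.403) / (1 − (0.993)(0.403)) = 0.5900/0.5994 = 0.9844.
u' = 0.9844 × 3.00 × 10^8 m/s.

+2.95 × 10^8 m/s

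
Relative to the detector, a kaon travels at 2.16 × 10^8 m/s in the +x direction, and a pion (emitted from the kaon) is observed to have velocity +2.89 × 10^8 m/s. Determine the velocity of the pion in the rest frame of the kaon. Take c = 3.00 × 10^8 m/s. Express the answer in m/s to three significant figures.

v = 0.720c, u = 0.963c.
Invert the composition law: u' = (u − v)/(1 − uv/c²).
u' = (0.963 − 0.720) / (1 − (0.963)(0.720)) = 0.2433/0.3064 = 0.7942.
u' = 0.7942 × 3.00 × 10^8 m/s.

+2.38 × 10^8 m/s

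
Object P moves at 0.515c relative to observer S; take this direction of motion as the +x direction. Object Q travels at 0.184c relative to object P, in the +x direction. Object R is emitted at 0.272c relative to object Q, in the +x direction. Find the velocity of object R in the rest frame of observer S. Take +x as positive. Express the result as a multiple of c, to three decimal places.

0.776c

Apply u = (u' + v)/(1 + u'v/c²) successively, working outward toward observer S.
Start: velocity of object P relative to observer S = 0.5150c.
Compose with object Q (u' = 0.184 in object P frame): u_1 = (0.184 + 0.515) / (1 + 0.184·0.515) = 0.6990/1.0948 = 0.6385.
Compose with object R (u' = 0.272 in object Q frame): u_2 = (0.272 + 0.638) / (1 + 0.272·0.638) = 0.9105/1.1737 = 0.7758.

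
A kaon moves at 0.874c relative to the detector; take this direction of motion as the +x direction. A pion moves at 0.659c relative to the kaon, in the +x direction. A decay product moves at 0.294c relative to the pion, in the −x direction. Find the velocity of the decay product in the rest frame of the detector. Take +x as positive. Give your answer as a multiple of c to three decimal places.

Apply u = (u' + v)/(1 + u'v/c²) successively, working outward toward the detector.
Start: velocity of the kaon relative to the detector = 0.8740c.
Compose with the pion (u' = 0.659 in the kaon frame): u_1 = (0.659 + 0.874) / (1 + 0.659·0.874) = 1.5330/1.5760 = 0.9727.
Compose with the decay product (u' = -0.294 in the pion frame): u_2 = (-0.294 + 0.973) / (1 + (-0.294)·0.973) = 0.6787/0.7140 = 0.9506.

+0.951c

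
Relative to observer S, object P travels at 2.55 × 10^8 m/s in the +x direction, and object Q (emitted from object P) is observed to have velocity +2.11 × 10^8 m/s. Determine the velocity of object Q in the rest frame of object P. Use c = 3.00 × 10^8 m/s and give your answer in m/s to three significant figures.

v = 0.850c, u = 0.703c.
Invert the composition law: u' = (u − v)/(1 − uv/c²).
u' = (0.703 − 0.850) / (1 − (0.703)(0.850)) = -0.1467/0.4022 = -0.3647.
u' = -0.3647 × 3.00 × 10^8 m/s.

-1.09 × 10^8 m/s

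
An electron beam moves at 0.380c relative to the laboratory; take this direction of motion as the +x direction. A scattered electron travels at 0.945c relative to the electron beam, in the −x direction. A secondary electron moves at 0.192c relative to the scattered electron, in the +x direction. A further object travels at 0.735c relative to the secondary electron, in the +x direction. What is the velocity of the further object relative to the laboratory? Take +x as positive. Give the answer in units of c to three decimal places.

-0.244c

Apply u = (u' + v)/(1 + u'v/c²) successively, working outward toward the laboratory.
Start: velocity of the electron beam relative to the laboratory = 0.3800c.
Compose with the scattered electron (u' = -0.945 in the electron beam frame): u_1 = (-0.945 + 0.380) / (1 + (-0.945)·0.380) = -0.5650/0.6409 = -0.8816.
Compose with the secondary electron (u' = 0.192 in the scattered electron frame): u_2 = (0.192 + (-0.882)) / (1 + 0.192·(-0.882)) = -0.6896/0.8307 = -0.8301.
Compose with the further object (u' = 0.735 in the secondary electron frame): u_3 = (0.735 + (-0.830)) / (1 + 0.735·(-0.830)) = -0.0951/0.3899 = -0.2438.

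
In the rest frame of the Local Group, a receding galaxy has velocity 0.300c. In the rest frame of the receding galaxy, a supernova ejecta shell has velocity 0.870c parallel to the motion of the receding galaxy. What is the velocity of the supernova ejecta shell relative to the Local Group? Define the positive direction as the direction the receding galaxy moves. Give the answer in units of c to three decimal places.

0.928c

With v = 0.300 and u' = 0.870 (in units of c),
u = (u' + v)/(1 + u'v/c²):
u = (0.870 + 0.300) / (1 + 0.870·0.300) = 1.1700/1.2610 = 0.9278
(Galilean addition would give +1.170c, exceeding c.)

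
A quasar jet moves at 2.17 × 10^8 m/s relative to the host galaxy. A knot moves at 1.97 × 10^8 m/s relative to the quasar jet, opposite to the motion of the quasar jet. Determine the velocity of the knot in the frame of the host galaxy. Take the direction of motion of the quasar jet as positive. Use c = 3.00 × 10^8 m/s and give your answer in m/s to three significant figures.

+3.81 × 10^7 m/s

In units of c (dividing by 3.00 × 10^8 m/s): v = 0.723, u' = -0.657.
u = (u' + v)/(1 + u'v/c²):
u = (-0.657 + 0.723) / (1 + (-0.657)·0.723) = 0.0667/0.5250 = 0.1270
(Galilean addition would give +0.067c.)
Converting back: u = 0.1270 × 3.00 × 10^8 m/s.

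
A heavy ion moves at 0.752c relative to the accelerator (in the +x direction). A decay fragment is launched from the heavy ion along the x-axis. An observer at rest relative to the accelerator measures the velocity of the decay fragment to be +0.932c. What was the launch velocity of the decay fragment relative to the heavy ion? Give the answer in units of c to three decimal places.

Invert the composition law: u' = (u − v)/(1 − uv/c²).
u' = (0.932 − 0.752) / (1 − (0.932)(0.752)) = 0.1800/0.2991 = 0.6017.

+0.602c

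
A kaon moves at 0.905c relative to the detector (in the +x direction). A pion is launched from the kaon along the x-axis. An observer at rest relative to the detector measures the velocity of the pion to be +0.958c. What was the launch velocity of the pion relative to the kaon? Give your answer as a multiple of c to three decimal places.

+0.398c

Invert the composition law: u' = (u − v)/(1 − uv/c²).
u' = (0.958 − 0.905) / (1 − (0.958)(0.905)) = 0.0530/0.1330 = 0.3985.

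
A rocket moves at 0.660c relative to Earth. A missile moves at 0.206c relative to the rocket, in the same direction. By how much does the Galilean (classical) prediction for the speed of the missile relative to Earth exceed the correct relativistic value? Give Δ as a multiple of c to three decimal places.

Δ = 0.104c

Galilean: u_cl = 0.206 + 0.660 = 0.8660.
Relativistic: u_rel = (0.206 + 0.660) / (1 + 0.206·0.660) = 0.8660/1.1360 = 0.7624.
Δ = 0.8660 − 0.7624 = 0.1036.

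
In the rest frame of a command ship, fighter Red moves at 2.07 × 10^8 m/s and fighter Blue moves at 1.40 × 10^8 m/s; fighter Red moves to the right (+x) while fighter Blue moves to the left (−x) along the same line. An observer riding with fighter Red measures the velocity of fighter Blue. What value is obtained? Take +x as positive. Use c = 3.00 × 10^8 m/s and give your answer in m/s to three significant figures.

β_A = 0.690, β_B = -0.467 (dividing each by c = 3.00 × 10^8 m/s).
Transform to A's frame with the inverse velocity-addition law: u' = (u − v)/(1 − uv/c²), taking u = β_B and v = β_A.
u' = (-0.467 − 0.690) / (1 − (0.690)(-0.467)) = -1.1567/1.3220 = -0.8749.
u' = -0.8749 × 3.00 × 10^8 m/s.

-2.62 × 10^8 m/s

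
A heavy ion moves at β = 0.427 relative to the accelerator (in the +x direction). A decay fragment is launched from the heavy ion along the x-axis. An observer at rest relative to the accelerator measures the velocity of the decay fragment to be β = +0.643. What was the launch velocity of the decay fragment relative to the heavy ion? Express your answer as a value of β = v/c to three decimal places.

β = +0.298

Invert the composition law: u' = (u − v)/(1 − uv/c²).
u' = (0.643 − 0.427) / (1 − (0.643)(0.427)) = 0.2160/0.7254 = 0.2978.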